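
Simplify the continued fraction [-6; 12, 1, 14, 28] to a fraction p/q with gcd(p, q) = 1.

a_0 = -6: -6/1
a_1 = 12: -71/12
a_2 = 1: -77/13
a_3 = 14: -1149/194
a_4 = 28: -32249/5445

-32249/5445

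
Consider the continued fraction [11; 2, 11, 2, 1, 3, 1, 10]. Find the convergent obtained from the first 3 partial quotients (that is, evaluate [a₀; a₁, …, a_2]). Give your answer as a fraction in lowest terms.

Use the convergent recurrence hₖ = aₖ·hₖ₋₁ + hₖ₋₂ (and likewise for the denominators kₖ):
a_0 = 11: 11/1
a_1 = 2: 23/2
a_2 = 11: 264/23

264/23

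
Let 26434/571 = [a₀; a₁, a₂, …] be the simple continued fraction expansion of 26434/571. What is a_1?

3

Run the Euclidean algorithm, recording each quotient:
26434 ÷ 571 → quotient 46, remainder 168
571 ÷ 168 → quotient 3, remainder 67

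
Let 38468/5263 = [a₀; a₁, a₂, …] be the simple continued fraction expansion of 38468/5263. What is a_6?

14

⌊38468/5263⌋ = 7, remainder 1627
⌊5263/1627⌋ = 3, remainder 382
⌊1627/382⌋ = 4, remainder 99
⌊382/99⌋ = 3, remainder 85
⌊99/85⌋ = 1, remainder 14
⌊85/14⌋ = 6, remainder 1
⌊14/1⌋ = 14, remainder 0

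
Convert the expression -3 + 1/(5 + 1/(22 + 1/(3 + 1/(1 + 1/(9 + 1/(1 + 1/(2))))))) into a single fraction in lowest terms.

a_0 = -3: -3/1
a_1 = 5: -14/5
a_2 = 22: -311/111
a_3 = 3: -947/338
a_4 = 1: -1258/449
a_5 = 9: -12269/4379
a_6 = 1: -13527/4828
a_7 = 2: -39323/14035

-39323/14035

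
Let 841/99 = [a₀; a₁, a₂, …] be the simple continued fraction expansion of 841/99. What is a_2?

49

⌊841/99⌋ = 8, remainder 49
⌊99/49⌋ = 2, remainder 1
⌊49/1⌋ = 49, remainder 0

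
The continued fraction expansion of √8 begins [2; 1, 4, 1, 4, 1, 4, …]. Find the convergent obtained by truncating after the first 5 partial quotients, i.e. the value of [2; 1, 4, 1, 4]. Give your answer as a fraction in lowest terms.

Use the convergent recurrence hₖ = aₖ·hₖ₋₁ + hₖ₋₂ (and likewise for the denominators kₖ):
a_0 = 2: 2/1
a_1 = 1: 3/1
a_2 = 4: 14/5
a_3 = 1: 17/6
a_4 = 4: 82/29

82/29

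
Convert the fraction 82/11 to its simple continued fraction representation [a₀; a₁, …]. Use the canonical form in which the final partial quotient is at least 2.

[7; 2, 5]

⌊82/11⌋ = 7, remainder 5
⌊11/5⌋ = 2, remainder 1
⌊5/1⌋ = 5, remainder 0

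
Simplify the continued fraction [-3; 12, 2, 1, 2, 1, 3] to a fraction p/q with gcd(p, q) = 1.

Start with 3.
1 + 1/(3/1) = 1 + 1/3 = 4/3
2 + 1/(4/3) = 2 + 3/4 = 11/4
1 + 1/(11/4) = 1 + 4/11 = 15/11
2 + 1/(15/11) = 2 + 11/15 = 41/15
12 + 1/(41/15) = 12 + 15/41 = 507/41
-3 + 1/(507/41) = -3 + 41/507 = -1480/507

-1480/507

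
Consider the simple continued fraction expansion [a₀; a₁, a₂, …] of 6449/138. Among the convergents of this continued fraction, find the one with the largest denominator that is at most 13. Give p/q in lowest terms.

514/11

List convergents until the denominator exceeds the bound:
a_0 = 46: 46/1  (≤ bound)
a_1 = 1: 47/1  (≤ bound)
a_2 = 2: 140/3  (≤ bound)
a_3 = 1: 187/4  (≤ bound)
a_4 = 2: 514/11  (≤ bound)
a_5 = 1: 701/15  (> 13, stop)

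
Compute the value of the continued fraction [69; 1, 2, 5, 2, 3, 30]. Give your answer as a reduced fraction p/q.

Collapse the nested fraction from the inside out:
Start with 30.
3 + 1/(30/1) = 3 + 1/30 = 91/30
2 + 1/(91/30) = 2 + 30/91 = 212/91
5 + 1/(212/91) = 5 + 91/212 = 1151/212
2 + 1/(1151/212) = 2 + 212/1151 = 2514/1151
1 + 1/(2514/1151) = 1 + 1151/2514 = 3665/2514
69 + 1/(3665/2514) = 69 + 2514/3665 = 255399/3665

255399/3665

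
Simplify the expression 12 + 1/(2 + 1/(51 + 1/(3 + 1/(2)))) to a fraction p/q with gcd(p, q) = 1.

9059/725

Use the convergent recurrence hₖ = aₖ·hₖ₋₁ + hₖ₋₂ (and likewise for the denominators kₖ):
a_0 = 12: 12/1
a_1 = 2: 25/2
a_2 = 51: 1287/103
a_3 = 3: 3886/311
a_4 = 2: 9059/725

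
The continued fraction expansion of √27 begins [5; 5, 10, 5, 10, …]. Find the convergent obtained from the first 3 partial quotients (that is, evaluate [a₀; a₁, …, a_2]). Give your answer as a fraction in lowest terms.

265/51

a_0 = 5: 5/1
a_1 = 5: 26/5
a_2 = 10: 265/51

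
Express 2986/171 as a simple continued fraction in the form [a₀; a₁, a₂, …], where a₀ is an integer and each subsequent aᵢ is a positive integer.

[17; 2, 6, 13]

Run the Euclidean algorithm, recording each quotient:
2986 ÷ 171 → quotient 17, remainder 79
171 ÷ 79 → quotient 2, remainder 13
79 ÷ 13 → quotient 6, remainder 1
13 ÷ 1 → quotient 13, remainder 0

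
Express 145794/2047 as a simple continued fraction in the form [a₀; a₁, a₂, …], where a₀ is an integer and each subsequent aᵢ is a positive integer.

[71; 4, 2, 11, 1, 1, 9]

145794 ÷ 2047 → quotient 71, remainder 457
2047 ÷ 457 → quotient 4, remainder 219
457 ÷ 219 → quotient 2, remainder 19
219 ÷ 19 → quotient 11, remainder 10
19 ÷ 10 → quotient 1, remainder 9
10 ÷ 9 → quotient 1, remainder 1
9 ÷ 1 → quotient 9, remainder 0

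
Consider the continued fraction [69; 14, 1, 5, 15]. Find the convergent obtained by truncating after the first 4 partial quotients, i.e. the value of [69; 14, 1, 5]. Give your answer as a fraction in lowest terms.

6147/89

a_0 = 69: 69/1
a_1 = 14: 967/14
a_2 = 1: 1036/15
a_3 = 5: 6147/89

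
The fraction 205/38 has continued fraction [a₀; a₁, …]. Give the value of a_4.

7

⌊205/38⌋ = 5, remainder 15
⌊38/15⌋ = 2, remainder 8
⌊15/8⌋ = 1, remainder 7
⌊8/7⌋ = 1, remainder 1
⌊7/1⌋ = 7, remainder 0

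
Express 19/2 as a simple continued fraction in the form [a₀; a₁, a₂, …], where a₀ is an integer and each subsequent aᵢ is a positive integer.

[9; 2]

Apply division with remainder until the remainder is 0:
19 = 9·2 + 1, so a_0 = 9
2 = 2·1 + 0, so a_1 = 2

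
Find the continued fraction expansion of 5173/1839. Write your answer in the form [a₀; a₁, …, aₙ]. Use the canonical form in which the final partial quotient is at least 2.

Run the Euclidean algorithm, recording each quotient:
⌊5173/1839⌋ = 2, remainder 1495
⌊1839/1495⌋ = 1, remainder 344
⌊1495/344⌋ = 4, remainder 119
⌊344/119⌋ = 2, remainder 106
⌊119/106⌋ = 1, remainder 13
⌊106/13⌋ = 8, remainder 2
⌊13/2⌋ = 6, remainder 1
⌊2/1⌋ = 2, remainder 0

[2; 1, 4, 2, 1, 8, 6, 2]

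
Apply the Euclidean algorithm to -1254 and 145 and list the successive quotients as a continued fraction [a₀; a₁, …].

[-9; 2, 1, 5, 2, 1, 2]

Apply division with remainder until the remainder is 0:
⌊-1254/145⌋ = -9, remainder 51
⌊145/51⌋ = 2, remainder 43
⌊51/43⌋ = 1, remainder 8
⌊43/8⌋ = 5, remainder 3
⌊8/3⌋ = 2, remainder 2
⌊3/2⌋ = 1, remainder 1
⌊2/1⌋ = 2, remainder 0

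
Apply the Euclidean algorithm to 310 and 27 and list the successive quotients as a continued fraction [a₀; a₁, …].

[11; 2, 13]

Repeatedly divide and take the remainder:
310 = 11·27 + 13, so a_0 = 11
27 = 2·13 + 1, so a_1 = 2
13 = 13·1 + 0, so a_2 = 13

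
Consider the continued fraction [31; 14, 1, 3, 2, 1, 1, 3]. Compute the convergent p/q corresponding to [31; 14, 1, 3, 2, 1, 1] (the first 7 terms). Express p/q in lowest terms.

10097/325

Build up convergents one term at a time:
a_0 = 31: 31/1
a_1 = 14: 435/14
a_2 = 1: 466/15
a_3 = 3: 1833/59
a_4 = 2: 4132/133
a_5 = 1: 5965/192
a_6 = 1: 10097/325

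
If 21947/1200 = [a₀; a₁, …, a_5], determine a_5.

Repeatedly divide and take the remainder:
21947 ÷ 1200 → quotient 18, remainder 347
1200 ÷ 347 → quotient 3, remainder 159
347 ÷ 159 → quotient 2, remainder 29
159 ÷ 29 → quotient 5, remainder 14
29 ÷ 14 → quotient 2, remainder 1
14 ÷ 1 → quotient 14, remainder 0

14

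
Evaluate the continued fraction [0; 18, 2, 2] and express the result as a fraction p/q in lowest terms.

5/92

Start with 2.
2 + 1/(2/1) = 2 + 1/2 = 5/2
18 + 1/(5/2) = 18 + 2/5 = 92/5
0 + 1/(92/5) = 0 + 5/92 = 5/92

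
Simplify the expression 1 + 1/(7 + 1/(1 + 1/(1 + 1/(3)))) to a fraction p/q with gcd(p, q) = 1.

60/53

Work from the innermost term outward:
Start with 3.
1 + 1/(3/1) = 1 + 1/3 = 4/3
1 + 1/(4/3) = 1 + 3/4 = 7/4
7 + 1/(7/4) = 7 + 4/7 = 53/7
1 + 1/(53/7) = 1 + 7/53 = 60/53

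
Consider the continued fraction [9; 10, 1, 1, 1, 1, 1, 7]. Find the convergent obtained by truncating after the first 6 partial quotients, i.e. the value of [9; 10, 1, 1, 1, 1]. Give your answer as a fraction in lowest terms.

Collapse the nested fraction from the inside out:
Start with 1.
1 + 1/(1/1) = 1 + 1/1 = 2/1
1 + 1/(2/1) = 1 + 1/2 = 3/2
1 + 1/(3/2) = 1 + 2/3 = 5/3
10 + 1/(5/3) = 10 + 3/5 = 53/5
9 + 1/(53/5) = 9 + 5/53 = 482/53

482/53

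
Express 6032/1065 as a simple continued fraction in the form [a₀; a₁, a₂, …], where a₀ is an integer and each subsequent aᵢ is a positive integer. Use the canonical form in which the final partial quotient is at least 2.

6032 = 5·1065 + 707, so a_0 = 5
1065 = 1·707 + 358, so a_1 = 1
707 = 1·358 + 349, so a_2 = 1
358 = 1·349 + 9, so a_3 = 1
349 = 38·9 + 7, so a_4 = 38
9 = 1·7 + 2, so a_5 = 1
7 = 3·2 + 1, so a_6 = 3
2 = 2·1 + 0, so a_7 = 2

[5; 1, 1, 1, 38, 1, 3, 2]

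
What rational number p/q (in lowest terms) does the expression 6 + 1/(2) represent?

Use the convergent recurrence hₖ = aₖ·hₖ₋₁ + hₖ₋₂ (and likewise for the denominators kₖ):
a_0 = 6: 6/1
a_1 = 2: 13/2

13/2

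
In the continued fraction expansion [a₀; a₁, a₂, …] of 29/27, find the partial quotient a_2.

29 = 1·27 + 2, so a_0 = 1
27 = 13·2 + 1, so a_1 = 13
2 = 2·1 + 0, so a_2 = 2

2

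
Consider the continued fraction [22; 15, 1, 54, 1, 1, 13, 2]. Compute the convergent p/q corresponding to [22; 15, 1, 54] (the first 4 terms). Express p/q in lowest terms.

a_0 = 22: 22/1
a_1 = 15: 331/15
a_2 = 1: 353/16
a_3 = 54: 19393/879

19393/879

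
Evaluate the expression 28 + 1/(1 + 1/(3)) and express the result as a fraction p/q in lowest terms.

115/4

Start with 3.
1 + 1/(3/1) = 1 + 1/3 = 4/3
28 + 1/(4/3) = 28 + 3/4 = 115/4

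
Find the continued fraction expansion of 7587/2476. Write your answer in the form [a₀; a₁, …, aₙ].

[3; 15, 1, 1, 2, 1, 22]

7587 = 3·2476 + 159, so a_0 = 3
2476 = 15·159 + 91, so a_1 = 15
159 = 1·91 + 68, so a_2 = 1
91 = 1·68 + 23, so a_3 = 1
68 = 2·23 + 22, so a_4 = 2
23 = 1·22 + 1, so a_5 = 1
22 = 22·1 + 0, so a_6 = 22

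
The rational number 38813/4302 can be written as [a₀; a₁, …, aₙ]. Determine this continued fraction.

38813 ÷ 4302 → quotient 9, remainder 95
4302 ÷ 95 → quotient 45, remainder 27
95 ÷ 27 → quotient 3, remainder 14
27 ÷ 14 → quotient 1, remainder 13
14 ÷ 13 → quotient 1, remainder 1
13 ÷ 1 → quotient 13, remainder 0

[9; 45, 3, 1, 1, 13]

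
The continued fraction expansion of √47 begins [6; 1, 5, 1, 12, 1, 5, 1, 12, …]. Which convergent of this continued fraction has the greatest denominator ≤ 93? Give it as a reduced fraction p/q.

617/90

a_0 = 6: 6/1  (≤ bound)
a_1 = 1: 7/1  (≤ bound)
a_2 = 5: 41/6  (≤ bound)
a_3 = 1: 48/7  (≤ bound)
a_4 = 12: 617/90  (≤ bound)
a_5 = 1: 665/97  (> 93, stop)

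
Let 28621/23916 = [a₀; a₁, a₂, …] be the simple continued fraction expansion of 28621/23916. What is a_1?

5

Repeatedly divide and take the remainder:
28621 = 1·23916 + 4705, so a_0 = 1
23916 = 5·4705 + 391, so a_1 = 5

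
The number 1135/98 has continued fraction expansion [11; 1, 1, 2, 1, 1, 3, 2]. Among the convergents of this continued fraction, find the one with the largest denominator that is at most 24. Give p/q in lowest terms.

a_0 = 11: 11/1  (≤ bound)
a_1 = 1: 12/1  (≤ bound)
a_2 = 1: 23/2  (≤ bound)
a_3 = 2: 58/5  (≤ bound)
a_4 = 1: 81/7  (≤ bound)
a_5 = 1: 139/12  (≤ bound)
a_6 = 3: 498/43  (> 24, stop)

139/12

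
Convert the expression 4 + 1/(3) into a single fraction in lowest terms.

13/3

Start with 3.
4 + 1/(3/1) = 4 + 1/3 = 13/3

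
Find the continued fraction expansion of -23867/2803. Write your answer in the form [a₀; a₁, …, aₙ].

Run the Euclidean algorithm, recording each quotient:
⌊-23867/2803⌋ = -9, remainder 1360
⌊2803/1360⌋ = 2, remainder 83
⌊1360/83⌋ = 16, remainder 32
⌊83/32⌋ = 2, remainder 19
⌊32/19⌋ = 1, remainder 13
⌊19/13⌋ = 1, remainder 6
⌊13/6⌋ = 2, remainder 1
⌊6/1⌋ = 6, remainder 0

[-9; 2, 16, 2, 1, 1, 2, 6]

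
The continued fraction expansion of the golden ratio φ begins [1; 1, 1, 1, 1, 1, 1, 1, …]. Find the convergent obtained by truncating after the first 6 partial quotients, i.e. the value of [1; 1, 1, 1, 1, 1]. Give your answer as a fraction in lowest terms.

13/8

a_0 = 1: 1/1
a_1 = 1: 2/1
a_2 = 1: 3/2
a_3 = 1: 5/3
a_4 = 1: 8/5
a_5 = 1: 13/8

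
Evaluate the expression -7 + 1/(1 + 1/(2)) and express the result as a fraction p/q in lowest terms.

Starting at the tail and folding back:
Start with 2.
1 + 1/(2/1) = 1 + 1/2 = 3/2
-7 + 1/(3/2) = -7 + 2/3 = -19/3

-19/3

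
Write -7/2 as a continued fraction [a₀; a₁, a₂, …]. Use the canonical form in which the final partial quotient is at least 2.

Repeatedly divide and take the remainder:
-7 = -4·2 + 1, so a_0 = -4
2 = 2·1 + 0, so a_1 = 2

[-4; 2]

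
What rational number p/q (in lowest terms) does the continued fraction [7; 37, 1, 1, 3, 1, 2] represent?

a_0 = 7: 7/1
a_1 = 37: 260/37
a_2 = 1: 267/38
a_3 = 1: 527/75
a_4 = 3: 1848/263
a_5 = 1: 2375/338
a_6 = 2: 6598/939

6598/939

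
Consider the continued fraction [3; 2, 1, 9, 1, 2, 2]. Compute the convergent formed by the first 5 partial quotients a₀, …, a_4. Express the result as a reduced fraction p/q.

107/32

Work from the innermost term outward:
Start with 1.
9 + 1/(1/1) = 9 + 1/1 = 10/1
1 + 1/(10/1) = 1 + 1/10 = 11/10
2 + 1/(11/10) = 2 + 10/11 = 32/11
3 + 1/(32/11) = 3 + 11/32 = 107/32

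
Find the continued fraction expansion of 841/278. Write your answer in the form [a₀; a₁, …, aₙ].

841 ÷ 278 → quotient 3, remainder 7
278 ÷ 7 → quotient 39, remainder 5
7 ÷ 5 → quotient 1, remainder 2
5 ÷ 2 → quotient 2, remainder 1
2 ÷ 1 → quotient 2, remainder 0

[3; 39, 1, 2, 2]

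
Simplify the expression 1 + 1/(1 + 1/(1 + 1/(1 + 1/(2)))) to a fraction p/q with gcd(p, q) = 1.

13/8

a_0 = 1: 1/1
a_1 = 1: 2/1
a_2 = 1: 3/2
a_3 = 1: 5/3
a_4 = 2: 13/8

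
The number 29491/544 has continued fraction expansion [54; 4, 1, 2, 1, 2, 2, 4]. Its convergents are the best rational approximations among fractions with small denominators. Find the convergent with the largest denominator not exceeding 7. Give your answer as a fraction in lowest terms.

a_0 = 54: 54/1  (≤ bound)
a_1 = 4: 217/4  (≤ bound)
a_2 = 1: 271/5  (≤ bound)
a_3 = 2: 759/14  (> 7, stop)

271/5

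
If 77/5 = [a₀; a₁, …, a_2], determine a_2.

2

Repeatedly divide and take the remainder:
77 ÷ 5 → quotient 15, remainder 2
5 ÷ 2 → quotient 2, remainder 1
2 ÷ 1 → quotient 2, remainder 0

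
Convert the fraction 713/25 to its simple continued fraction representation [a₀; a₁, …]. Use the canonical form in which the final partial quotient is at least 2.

[28; 1, 1, 12]

713 ÷ 25 → quotient 28, remainder 13
25 ÷ 13 → quotient 1, remainder 12
13 ÷ 12 → quotient 1, remainder 1
12 ÷ 1 → quotient 12, remainder 0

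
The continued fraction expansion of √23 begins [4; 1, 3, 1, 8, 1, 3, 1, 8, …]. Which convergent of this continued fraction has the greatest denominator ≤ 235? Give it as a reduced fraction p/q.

List convergents until the denominator exceeds the bound:
a_0 = 4: 4/1  (≤ bound)
a_1 = 1: 5/1  (≤ bound)
a_2 = 3: 19/4  (≤ bound)
a_3 = 1: 24/5  (≤ bound)
a_4 = 8: 211/44  (≤ bound)
a_5 = 1: 235/49  (≤ bound)
a_6 = 3: 916/191  (≤ bound)
a_7 = 1: 1151/240  (> 235, stop)

916/191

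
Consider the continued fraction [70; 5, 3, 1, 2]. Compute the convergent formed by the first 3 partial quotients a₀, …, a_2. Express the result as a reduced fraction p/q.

1123/16

a_0 = 70: 70/1
a_1 = 5: 351/5
a_2 = 3: 1123/16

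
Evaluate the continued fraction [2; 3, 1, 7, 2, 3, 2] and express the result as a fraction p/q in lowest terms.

1183/524

a_0 = 2: 2/1
a_1 = 3: 7/3
a_2 = 1: 9/4
a_3 = 7: 70/31
a_4 = 2: 149/66
a_5 = 3: 517/229
a_6 = 2: 1183/524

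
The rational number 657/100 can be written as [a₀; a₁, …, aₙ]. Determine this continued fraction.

[6; 1, 1, 3, 14]

657 ÷ 100 → quotient 6, remainder 57
100 ÷ 57 → quotient 1, remainder 43
57 ÷ 43 → quotient 1, remainder 14
43 ÷ 14 → quotient 3, remainder 1
14 ÷ 1 → quotient 14, remainder 0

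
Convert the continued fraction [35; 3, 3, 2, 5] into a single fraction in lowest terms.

4413/125

Work from the innermost term outward:
Start with 5.
2 + 1/(5/1) = 2 + 1/5 = 11/5
3 + 1/(11/5) = 3 + 5/11 = 38/11
3 + 1/(38/11) = 3 + 11/38 = 125/38
35 + 1/(125/38) = 35 + 38/125 = 4413/125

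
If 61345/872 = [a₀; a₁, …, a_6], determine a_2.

1

61345 ÷ 872 → quotient 70, remainder 305
872 ÷ 305 → quotient 2, remainder 262
305 ÷ 262 → quotient 1, remainder 43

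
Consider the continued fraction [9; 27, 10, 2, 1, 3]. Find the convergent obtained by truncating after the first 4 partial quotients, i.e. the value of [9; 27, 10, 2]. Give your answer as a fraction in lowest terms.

5142/569

Starting at the tail and folding back:
Start with 2.
10 + 1/(2/1) = 10 + 1/2 = 21/2
27 + 1/(21/2) = 27 + 2/21 = 569/21
9 + 1/(569/21) = 9 + 21/569 = 5142/569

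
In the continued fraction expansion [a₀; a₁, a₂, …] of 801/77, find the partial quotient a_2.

2

⌊801/77⌋ = 10, remainder 31
⌊77/31⌋ = 2, remainder 15
⌊31/15⌋ = 2, remainder 1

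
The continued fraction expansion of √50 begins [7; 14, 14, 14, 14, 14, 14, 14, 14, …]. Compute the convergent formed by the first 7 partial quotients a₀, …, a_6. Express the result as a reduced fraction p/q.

54608393/7722793

a_0 = 7: 7/1
a_1 = 14: 99/14
a_2 = 14: 1393/197
a_3 = 14: 19601/2772
a_4 = 14: 275807/39005
a_5 = 14: 3880899/548842
a_6 = 14: 54608393/7722793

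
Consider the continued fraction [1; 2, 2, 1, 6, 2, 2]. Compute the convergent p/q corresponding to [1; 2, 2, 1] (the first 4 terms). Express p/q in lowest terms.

Starting at the tail and folding back:
Start with 1.
2 + 1/(1/1) = 2 + 1/1 = 3/1
2 + 1/(3/1) = 2 + 1/3 = 7/3
1 + 1/(7/3) = 1 + 3/7 = 10/7

10/7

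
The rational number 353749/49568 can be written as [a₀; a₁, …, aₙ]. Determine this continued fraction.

Run the Euclidean algorithm, recording each quotient:
⌊353749/49568⌋ = 7, remainder 6773
⌊49568/6773⌋ = 7, remainder 2157
⌊6773/2157⌋ = 3, remainder 302
⌊2157/302⌋ = 7, remainder 43
⌊302/43⌋ = 7, remainder 1
⌊43/1⌋ = 43, remainder 0

[7; 7, 3, 7, 7, 43]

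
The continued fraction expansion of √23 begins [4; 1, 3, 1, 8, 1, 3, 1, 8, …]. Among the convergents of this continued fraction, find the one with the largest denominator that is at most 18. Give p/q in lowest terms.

a_0 = 4: 4/1  (≤ bound)
a_1 = 1: 5/1  (≤ bound)
a_2 = 3: 19/4  (≤ bound)
a_3 = 1: 24/5  (≤ bound)
a_4 = 8: 211/44  (> 18, stop)

24/5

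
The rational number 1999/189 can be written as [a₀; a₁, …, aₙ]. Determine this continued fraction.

[10; 1, 1, 2, 1, 3, 7]

1999 ÷ 189 → quotient 10, remainder 109
189 ÷ 109 → quotient 1, remainder 80
109 ÷ 80 → quotient 1, remainder 29
80 ÷ 29 → quotient 2, remainder 22
29 ÷ 22 → quotient 1, remainder 7
22 ÷ 7 → quotient 3, remainder 1
7 ÷ 1 → quotient 7, remainder 0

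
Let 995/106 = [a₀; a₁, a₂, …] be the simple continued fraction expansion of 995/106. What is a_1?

2

995 = 9·106 + 41, so a_0 = 9
106 = 2·41 + 24, so a_1 = 2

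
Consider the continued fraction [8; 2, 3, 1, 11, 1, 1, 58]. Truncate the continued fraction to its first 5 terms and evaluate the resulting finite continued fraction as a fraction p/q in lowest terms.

895/106

Start with 11.
1 + 1/(11/1) = 1 + 1/11 = 12/11
3 + 1/(12/11) = 3 + 11/12 = 47/12
2 + 1/(47/12) = 2 + 12/47 = 106/47
8 + 1/(106/47) = 8 + 47/106 = 895/106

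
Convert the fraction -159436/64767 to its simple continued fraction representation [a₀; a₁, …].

-159436 ÷ 64767 → quotient -3, remainder 34865
64767 ÷ 34865 → quotient 1, remainder 29902
34865 ÷ 29902 → quotient 1, remainder 4963
29902 ÷ 4963 → quotient 6, remainder 124
4963 ÷ 124 → quotient 40, remainder 3
124 ÷ 3 → quotient 41, remainder 1
3 ÷ 1 → quotient 3, remainder 0

[-3; 1, 1, 6, 40, 41, 3]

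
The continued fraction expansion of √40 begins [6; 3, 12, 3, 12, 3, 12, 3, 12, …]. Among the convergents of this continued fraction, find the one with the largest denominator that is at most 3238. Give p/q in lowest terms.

a_0 = 6: 6/1  (≤ bound)
a_1 = 3: 19/3  (≤ bound)
a_2 = 12: 234/37  (≤ bound)
a_3 = 3: 721/114  (≤ bound)
a_4 = 12: 8886/1405  (≤ bound)
a_5 = 3: 27379/4329  (> 3238, stop)

8886/1405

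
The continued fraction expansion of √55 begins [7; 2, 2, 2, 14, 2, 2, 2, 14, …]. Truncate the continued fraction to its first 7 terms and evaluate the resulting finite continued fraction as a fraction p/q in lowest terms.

6593/889

Compute successive convergents:
a_0 = 7: 7/1
a_1 = 2: 15/2
a_2 = 2: 37/5
a_3 = 2: 89/12
a_4 = 14: 1283/173
a_5 = 2: 2655/358
a_6 = 2: 6593/889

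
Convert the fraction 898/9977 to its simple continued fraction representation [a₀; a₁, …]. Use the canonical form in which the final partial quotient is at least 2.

[0; 11, 9, 14, 7]

Apply division with remainder until the remainder is 0:
898 ÷ 9977 → quotient 0, remainder 898
9977 ÷ 898 → quotient 11, remainder 99
898 ÷ 99 → quotient 9, remainder 7
99 ÷ 7 → quotient 14, remainder 1
7 ÷ 1 → quotient 7, remainder 0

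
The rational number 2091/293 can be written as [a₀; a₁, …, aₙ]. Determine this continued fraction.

[7; 7, 3, 13]

⌊2091/293⌋ = 7, remainder 40
⌊293/40⌋ = 7, remainder 13
⌊40/13⌋ = 3, remainder 1
⌊13/1⌋ = 13, remainder 0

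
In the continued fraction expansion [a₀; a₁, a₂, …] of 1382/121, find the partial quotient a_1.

Apply division with remainder until the remainder is 0:
1382 = 11·121 + 51, so a_0 = 11
121 = 2·51 + 19, so a_1 = 2

2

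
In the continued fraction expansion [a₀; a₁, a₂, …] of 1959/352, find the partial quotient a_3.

3

1959 = 5·352 + 199, so a_0 = 5
352 = 1·199 + 153, so a_1 = 1
199 = 1·153 + 46, so a_2 = 1
153 = 3·46 + 15, so a_3 = 3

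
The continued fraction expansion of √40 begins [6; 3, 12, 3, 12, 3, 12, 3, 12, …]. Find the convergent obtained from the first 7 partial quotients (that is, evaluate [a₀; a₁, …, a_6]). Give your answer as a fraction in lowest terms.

Collapse the nested fraction from the inside out:
Start with 12.
3 + 1/(12/1) = 3 + 1/12 = 37/12
12 + 1/(37/12) = 12 + 12/37 = 456/37
3 + 1/(456/37) = 3 + 37/456 = 1405/456
12 + 1/(1405/456) = 12 + 456/1405 = 17316/1405
3 + 1/(17316/1405) = 3 + 1405/17316 = 53353/17316
6 + 1/(53353/17316) = 6 + 17316/53353 = 337434/53353

337434/53353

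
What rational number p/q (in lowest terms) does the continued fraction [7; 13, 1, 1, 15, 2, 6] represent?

Collapse the nested fraction from the inside out:
Start with 6.
2 + 1/(6/1) = 2 + 1/6 = 13/6
15 + 1/(13/6) = 15 + 6/13 = 201/13
1 + 1/(201/13) = 1 + 13/201 = 214/201
1 + 1/(214/201) = 1 + 201/214 = 415/214
13 + 1/(415/214) = 13 + 214/415 = 5609/415
7 + 1/(5609/415) = 7 + 415/5609 = 39678/5609

39678/5609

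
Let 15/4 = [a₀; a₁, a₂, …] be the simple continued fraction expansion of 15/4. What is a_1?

Repeatedly divide and take the remainder:
⌊15/4⌋ = 3, remainder 3
⌊4/3⌋ = 1, remainder 1

1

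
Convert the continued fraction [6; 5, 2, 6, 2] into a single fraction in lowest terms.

a_0 = 6: 6/1
a_1 = 5: 31/5
a_2 = 2: 68/11
a_3 = 6: 439/71
a_4 = 2: 946/153

946/153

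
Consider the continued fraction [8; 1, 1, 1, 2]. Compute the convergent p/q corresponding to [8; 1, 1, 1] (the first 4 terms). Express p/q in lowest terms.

Work from the innermost term outward:
Start with 1.
1 + 1/(1/1) = 1 + 1/1 = 2/1
1 + 1/(2/1) = 1 + 1/2 = 3/2
8 + 1/(3/2) = 8 + 2/3 = 26/3

26/3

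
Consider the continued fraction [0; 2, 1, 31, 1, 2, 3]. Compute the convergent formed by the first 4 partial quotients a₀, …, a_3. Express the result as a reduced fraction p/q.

32/95

Compute successive convergents:
a_0 = 0: 0/1
a_1 = 2: 1/2
a_2 = 1: 1/3
a_3 = 31: 32/95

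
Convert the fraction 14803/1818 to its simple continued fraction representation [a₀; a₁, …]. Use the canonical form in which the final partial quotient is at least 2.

14803 ÷ 1818 → quotient 8, remainder 259
1818 ÷ 259 → quotient 7, remainder 5
259 ÷ 5 → quotient 51, remainder 4
5 ÷ 4 → quotient 1, remainder 1
4 ÷ 1 → quotient 4, remainder 0

[8; 7, 51, 1, 4]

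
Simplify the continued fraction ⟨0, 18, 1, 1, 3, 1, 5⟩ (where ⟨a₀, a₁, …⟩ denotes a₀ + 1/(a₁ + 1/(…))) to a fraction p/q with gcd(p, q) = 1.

52/965

a_0 = 0: 0/1
a_1 = 18: 1/18
a_2 = 1: 1/19
a_3 = 1: 2/37
a_4 = 3: 7/130
a_5 = 1: 9/167
a_6 = 5: 52/965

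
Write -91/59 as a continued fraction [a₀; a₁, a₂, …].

⌊-91/59⌋ = -2, remainder 27
⌊59/27⌋ = 2, remainder 5
⌊27/5⌋ = 5, remainder 2
⌊5/2⌋ = 2, remainder 1
⌊2/1⌋ = 2, remainder 0

[-2; 2, 5, 2, 2]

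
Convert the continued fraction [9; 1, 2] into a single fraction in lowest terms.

Work from the innermost term outward:
Start with 2.
1 + 1/(2/1) = 1 + 1/2 = 3/2
9 + 1/(3/2) = 9 + 2/3 = 29/3

29/3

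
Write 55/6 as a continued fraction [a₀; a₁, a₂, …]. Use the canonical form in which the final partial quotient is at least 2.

55 ÷ 6 → quotient 9, remainder 1
6 ÷ 1 → quotient 6, remainder 0

[9; 6]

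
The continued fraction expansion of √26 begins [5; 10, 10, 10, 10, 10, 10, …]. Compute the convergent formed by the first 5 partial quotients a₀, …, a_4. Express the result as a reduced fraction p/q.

52525/10301

a_0 = 5: 5/1
a_1 = 10: 51/10
a_2 = 10: 515/101
a_3 = 10: 5201/1020
a_4 = 10: 52525/10301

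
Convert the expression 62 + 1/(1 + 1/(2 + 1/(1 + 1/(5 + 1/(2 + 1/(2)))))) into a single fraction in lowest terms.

Work from the innermost term outward:
Start with 2.
2 + 1/(2/1) = 2 + 1/2 = 5/2
5 + 1/(5/2) = 5 + 2/5 = 27/5
1 + 1/(27/5) = 1 + 5/27 = 32/27
2 + 1/(32/27) = 2 + 27/32 = 91/32
1 + 1/(91/32) = 1 + 32/91 = 123/91
62 + 1/(123/91) = 62 + 91/123 = 7717/123

7717/123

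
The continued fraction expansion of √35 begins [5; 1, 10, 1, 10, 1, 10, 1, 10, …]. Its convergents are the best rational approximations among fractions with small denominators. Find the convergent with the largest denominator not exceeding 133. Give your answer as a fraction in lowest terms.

775/131

List convergents until the denominator exceeds the bound:
a_0 = 5: 5/1  (≤ bound)
a_1 = 1: 6/1  (≤ bound)
a_2 = 10: 65/11  (≤ bound)
a_3 = 1: 71/12  (≤ bound)
a_4 = 10: 775/131  (≤ bound)
a_5 = 1: 846/143  (> 133, stop)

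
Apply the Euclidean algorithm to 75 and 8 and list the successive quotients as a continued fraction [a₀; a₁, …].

Run the Euclidean algorithm, recording each quotient:
75 = 9·8 + 3, so a_0 = 9
8 = 2·3 + 2, so a_1 = 2
3 = 1·2 + 1, so a_2 = 1
2 = 2·1 + 0, so a_3 = 2

[9; 2, 1, 2]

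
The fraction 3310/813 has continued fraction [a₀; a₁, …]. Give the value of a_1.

14

⌊3310/813⌋ = 4, remainder 58
⌊813/58⌋ = 14, remainder 1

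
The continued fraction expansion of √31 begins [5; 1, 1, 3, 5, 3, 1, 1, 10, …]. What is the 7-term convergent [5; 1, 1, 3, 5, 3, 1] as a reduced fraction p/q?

863/155

Use the convergent recurrence hₖ = aₖ·hₖ₋₁ + hₖ₋₂ (and likewise for the denominators kₖ):
a_0 = 5: 5/1
a_1 = 1: 6/1
a_2 = 1: 11/2
a_3 = 3: 39/7
a_4 = 5: 206/37
a_5 = 3: 657/118
a_6 = 1: 863/155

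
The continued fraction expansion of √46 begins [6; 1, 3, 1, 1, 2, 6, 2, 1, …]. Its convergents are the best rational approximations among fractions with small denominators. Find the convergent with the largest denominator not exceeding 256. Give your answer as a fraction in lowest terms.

997/147

List convergents until the denominator exceeds the bound:
a_0 = 6: 6/1  (≤ bound)
a_1 = 1: 7/1  (≤ bound)
a_2 = 3: 27/4  (≤ bound)
a_3 = 1: 34/5  (≤ bound)
a_4 = 1: 61/9  (≤ bound)
a_5 = 2: 156/23  (≤ bound)
a_6 = 6: 997/147  (≤ bound)
a_7 = 2: 2150/317  (> 256, stop)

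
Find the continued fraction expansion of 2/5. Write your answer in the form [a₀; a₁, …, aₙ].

[0; 2, 2]

Repeatedly divide and take the remainder:
2 = 0·5 + 2, so a_0 = 0
5 = 2·2 + 1, so a_1 = 2
2 = 2·1 + 0, so a_2 = 2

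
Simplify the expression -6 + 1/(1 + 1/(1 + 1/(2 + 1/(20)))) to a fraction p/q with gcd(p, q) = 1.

-551/102

Start with 20.
2 + 1/(20/1) = 2 + 1/20 = 41/20
1 + 1/(41/20) = 1 + 20/41 = 61/41
1 + 1/(61/41) = 1 + 41/61 = 102/61
-6 + 1/(102/61) = -6 + 61/102 = -551/102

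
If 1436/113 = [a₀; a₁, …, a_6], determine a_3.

Run the Euclidean algorithm, recording each quotient:
1436 = 12·113 + 80, so a_0 = 12
113 = 1·80 + 33, so a_1 = 1
80 = 2·33 + 14, so a_2 = 2
33 = 2·14 + 5, so a_3 = 2

2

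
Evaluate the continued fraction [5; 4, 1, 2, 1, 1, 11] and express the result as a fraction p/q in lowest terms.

1991/382

Starting at the tail and folding back:
Start with 11.
1 + 1/(11/1) = 1 + 1/11 = 12/11
1 + 1/(12/11) = 1 + 11/12 = 23/12
2 + 1/(23/12) = 2 + 12/23 = 58/23
1 + 1/(58/23) = 1 + 23/58 = 81/58
4 + 1/(81/58) = 4 + 58/81 = 382/81
5 + 1/(382/81) = 5 + 81/382 = 1991/382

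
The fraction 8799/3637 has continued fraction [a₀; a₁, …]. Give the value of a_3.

Repeatedly divide and take the remainder:
⌊8799/3637⌋ = 2, remainder 1525
⌊3637/1525⌋ = 2, remainder 587
⌊1525/587⌋ = 2, remainder 351
⌊587/351⌋ = 1, remainder 236

1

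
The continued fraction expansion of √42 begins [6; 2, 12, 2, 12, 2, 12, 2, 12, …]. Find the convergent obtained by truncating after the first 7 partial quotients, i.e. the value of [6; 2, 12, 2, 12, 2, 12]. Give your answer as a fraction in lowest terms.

Start with 12.
2 + 1/(12/1) = 2 + 1/12 = 25/12
12 + 1/(25/12) = 12 + 12/25 = 312/25
2 + 1/(312/25) = 2 + 25/312 = 649/312
12 + 1/(649/312) = 12 + 312/649 = 8100/649
2 + 1/(8100/649) = 2 + 649/8100 = 16849/8100
6 + 1/(16849/8100) = 6 + 8100/16849 = 109194/16849

109194/16849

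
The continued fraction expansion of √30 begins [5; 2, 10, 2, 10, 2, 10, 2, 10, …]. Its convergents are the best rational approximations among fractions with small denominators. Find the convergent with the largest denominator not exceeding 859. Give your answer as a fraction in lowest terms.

a_0 = 5: 5/1  (≤ bound)
a_1 = 2: 11/2  (≤ bound)
a_2 = 10: 115/21  (≤ bound)
a_3 = 2: 241/44  (≤ bound)
a_4 = 10: 2525/461  (≤ bound)
a_5 = 2: 5291/966  (> 859, stop)

2525/461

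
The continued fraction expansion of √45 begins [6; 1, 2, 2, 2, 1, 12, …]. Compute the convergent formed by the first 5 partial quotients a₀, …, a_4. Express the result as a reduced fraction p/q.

114/17

a_0 = 6: 6/1
a_1 = 1: 7/1
a_2 = 2: 20/3
a_3 = 2: 47/7
a_4 = 2: 114/17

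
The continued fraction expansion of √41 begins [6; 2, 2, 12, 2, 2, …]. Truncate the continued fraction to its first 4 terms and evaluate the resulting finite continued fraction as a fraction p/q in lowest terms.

Work from the innermost term outward:
Start with 12.
2 + 1/(12/1) = 2 + 1/12 = 25/12
2 + 1/(25/12) = 2 + 12/25 = 62/25
6 + 1/(62/25) = 6 + 25/62 = 397/62

397/62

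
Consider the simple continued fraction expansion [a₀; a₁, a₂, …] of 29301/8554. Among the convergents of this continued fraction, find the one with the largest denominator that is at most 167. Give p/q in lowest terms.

161/47

List convergents until the denominator exceeds the bound:
a_0 = 3: 3/1  (≤ bound)
a_1 = 2: 7/2  (≤ bound)
a_2 = 2: 17/5  (≤ bound)
a_3 = 1: 24/7  (≤ bound)
a_4 = 5: 137/40  (≤ bound)
a_5 = 1: 161/47  (≤ bound)
a_6 = 3: 620/181  (> 167, stop)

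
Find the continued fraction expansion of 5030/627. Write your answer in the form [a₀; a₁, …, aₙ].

5030 = 8·627 + 14, so a_0 = 8
627 = 44·14 + 11, so a_1 = 44
14 = 1·11 + 3, so a_2 = 1
11 = 3·3 + 2, so a_3 = 3
3 = 1·2 + 1, so a_4 = 1
2 = 2·1 + 0, so a_5 = 2

[8; 44, 1, 3, 1, 2]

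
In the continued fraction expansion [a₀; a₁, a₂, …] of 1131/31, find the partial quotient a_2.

15

Apply division with remainder until the remainder is 0:
⌊1131/31⌋ = 36, remainder 15
⌊31/15⌋ = 2, remainder 1
⌊15/1⌋ = 15, remainder 0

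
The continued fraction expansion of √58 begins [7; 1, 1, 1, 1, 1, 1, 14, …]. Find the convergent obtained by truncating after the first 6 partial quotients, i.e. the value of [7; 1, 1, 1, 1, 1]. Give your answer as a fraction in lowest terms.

61/8

Start with 1.
1 + 1/(1/1) = 1 + 1/1 = 2/1
1 + 1/(2/1) = 1 + 1/2 = 3/2
1 + 1/(3/2) = 1 + 2/3 = 5/3
1 + 1/(5/3) = 1 + 3/5 = 8/5
7 + 1/(8/5) = 7 + 5/8 = 61/8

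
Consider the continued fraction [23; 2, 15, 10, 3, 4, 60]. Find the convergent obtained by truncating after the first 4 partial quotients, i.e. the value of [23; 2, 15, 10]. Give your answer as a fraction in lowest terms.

Start with 10.
15 + 1/(10/1) = 15 + 1/10 = 151/10
2 + 1/(151/10) = 2 + 10/151 = 312/151
23 + 1/(312/151) = 23 + 151/312 = 7327/312

7327/312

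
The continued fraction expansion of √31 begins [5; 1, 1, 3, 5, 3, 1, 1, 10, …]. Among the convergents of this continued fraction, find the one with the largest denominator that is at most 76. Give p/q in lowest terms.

206/37

a_0 = 5: 5/1  (≤ bound)
a_1 = 1: 6/1  (≤ bound)
a_2 = 1: 11/2  (≤ bound)
a_3 = 3: 39/7  (≤ bound)
a_4 = 5: 206/37  (≤ bound)
a_5 = 3: 657/118  (> 76, stop)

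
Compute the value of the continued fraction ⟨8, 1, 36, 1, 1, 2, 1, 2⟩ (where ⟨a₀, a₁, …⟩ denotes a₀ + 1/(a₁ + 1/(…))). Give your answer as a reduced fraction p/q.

6407/714

a_0 = 8: 8/1
a_1 = 1: 9/1
a_2 = 36: 332/37
a_3 = 1: 341/38
a_4 = 1: 673/75
a_5 = 2: 1687/188
a_6 = 1: 2360/263
a_7 = 2: 6407/714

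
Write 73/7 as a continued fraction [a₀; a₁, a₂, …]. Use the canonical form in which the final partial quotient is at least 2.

[10; 2, 3]

73 = 10·7 + 3, so a_0 = 10
7 = 2·3 + 1, so a_1 = 2
3 = 3·1 + 0, so a_2 = 3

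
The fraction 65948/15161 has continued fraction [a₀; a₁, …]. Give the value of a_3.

⌊65948/15161⌋ = 4, remainder 5304
⌊15161/5304⌋ = 2, remainder 4553
⌊5304/4553⌋ = 1, remainder 751
⌊4553/751⌋ = 6, remainder 47

6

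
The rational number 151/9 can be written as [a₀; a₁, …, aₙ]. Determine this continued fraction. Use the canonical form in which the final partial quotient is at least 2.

[16; 1, 3, 2]

151 ÷ 9 → quotient 16, remainder 7
9 ÷ 7 → quotient 1, remainder 2
7 ÷ 2 → quotient 3, remainder 1
2 ÷ 1 → quotient 2, remainder 0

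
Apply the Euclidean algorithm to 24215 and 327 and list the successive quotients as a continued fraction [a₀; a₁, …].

24215 ÷ 327 → quotient 74, remainder 17
327 ÷ 17 → quotient 19, remainder 4
17 ÷ 4 → quotient 4, remainder 1
4 ÷ 1 → quotient 4, remainder 0

[74; 19, 4, 4]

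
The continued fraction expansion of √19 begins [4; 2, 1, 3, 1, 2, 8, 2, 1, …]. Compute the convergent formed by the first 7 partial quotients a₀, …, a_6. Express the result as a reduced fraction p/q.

Start with 8.
2 + 1/(8/1) = 2 + 1/8 = 17/8
1 + 1/(17/8) = 1 + 8/17 = 25/17
3 + 1/(25/17) = 3 + 17/25 = 92/25
1 + 1/(92/25) = 1 + 25/92 = 117/92
2 + 1/(117/92) = 2 + 92/117 = 326/117
4 + 1/(326/117) = 4 + 117/326 = 1421/326

1421/326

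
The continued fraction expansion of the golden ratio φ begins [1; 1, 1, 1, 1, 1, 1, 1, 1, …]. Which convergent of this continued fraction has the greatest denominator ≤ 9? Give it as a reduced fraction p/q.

13/8

a_0 = 1: 1/1  (≤ bound)
a_1 = 1: 2/1  (≤ bound)
a_2 = 1: 3/2  (≤ bound)
a_3 = 1: 5/3  (≤ bound)
a_4 = 1: 8/5  (≤ bound)
a_5 = 1: 13/8  (≤ bound)
a_6 = 1: 21/13  (> 9, stop)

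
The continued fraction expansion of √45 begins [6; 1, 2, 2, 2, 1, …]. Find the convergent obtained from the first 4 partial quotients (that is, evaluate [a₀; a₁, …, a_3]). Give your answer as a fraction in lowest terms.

a_0 = 6: 6/1
a_1 = 1: 7/1
a_2 = 2: 20/3
a_3 = 2: 47/7

47/7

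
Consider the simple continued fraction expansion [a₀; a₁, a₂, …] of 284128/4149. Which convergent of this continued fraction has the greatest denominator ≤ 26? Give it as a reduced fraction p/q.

1712/25

a_0 = 68: 68/1  (≤ bound)
a_1 = 2: 137/2  (≤ bound)
a_2 = 12: 1712/25  (≤ bound)
a_3 = 1: 1849/27  (> 26, stop)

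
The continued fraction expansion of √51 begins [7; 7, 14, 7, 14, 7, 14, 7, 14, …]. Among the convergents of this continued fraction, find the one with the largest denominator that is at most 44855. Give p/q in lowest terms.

List convergents until the denominator exceeds the bound:
a_0 = 7: 7/1  (≤ bound)
a_1 = 7: 50/7  (≤ bound)
a_2 = 14: 707/99  (≤ bound)
a_3 = 7: 4999/700  (≤ bound)
a_4 = 14: 70693/9899  (≤ bound)
a_5 = 7: 499850/69993  (> 44855, stop)

70693/9899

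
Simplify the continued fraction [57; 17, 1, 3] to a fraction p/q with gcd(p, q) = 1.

4051/71

Build up convergents one term at a time:
a_0 = 57: 57/1
a_1 = 17: 970/17
a_2 = 1: 1027/18
a_3 = 3: 4051/71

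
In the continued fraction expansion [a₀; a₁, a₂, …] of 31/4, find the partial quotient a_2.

31 = 7·4 + 3, so a_0 = 7
4 = 1·3 + 1, so a_1 = 1
3 = 3·1 + 0, so a_2 = 3

3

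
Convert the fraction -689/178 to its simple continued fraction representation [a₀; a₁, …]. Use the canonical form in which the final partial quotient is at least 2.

[-4; 7, 1, 2, 1, 5]

-689 ÷ 178 → quotient -4, remainder 23
178 ÷ 23 → quotient 7, remainder 17
23 ÷ 17 → quotient 1, remainder 6
17 ÷ 6 → quotient 2, remainder 5
6 ÷ 5 → quotient 1, remainder 1
5 ÷ 1 → quotient 5, remainder 0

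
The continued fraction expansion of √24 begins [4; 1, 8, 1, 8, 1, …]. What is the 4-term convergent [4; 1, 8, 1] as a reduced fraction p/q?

49/10

Start with 1.
8 + 1/(1/1) = 8 + 1/1 = 9/1
1 + 1/(9/1) = 1 + 1/9 = 10/9
4 + 1/(10/9) = 4 + 9/10 = 49/10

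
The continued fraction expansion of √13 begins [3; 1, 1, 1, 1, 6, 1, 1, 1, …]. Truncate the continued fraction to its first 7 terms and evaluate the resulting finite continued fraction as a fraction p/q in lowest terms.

137/38

Use the convergent recurrence hₖ = aₖ·hₖ₋₁ + hₖ₋₂ (and likewise for the denominators kₖ):
a_0 = 3: 3/1
a_1 = 1: 4/1
a_2 = 1: 7/2
a_3 = 1: 11/3
a_4 = 1: 18/5
a_5 = 6: 119/33
a_6 = 1: 137/38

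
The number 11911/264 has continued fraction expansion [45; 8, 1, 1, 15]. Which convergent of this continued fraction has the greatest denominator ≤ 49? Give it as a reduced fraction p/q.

767/17

a_0 = 45: 45/1  (≤ bound)
a_1 = 8: 361/8  (≤ bound)
a_2 = 1: 406/9  (≤ bound)
a_3 = 1: 767/17  (≤ bound)
a_4 = 15: 11911/264  (> 49, stop)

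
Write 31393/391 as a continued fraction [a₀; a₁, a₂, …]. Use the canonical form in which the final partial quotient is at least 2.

Apply division with remainder until the remainder is 0:
31393 = 80·391 + 113, so a_0 = 80
391 = 3·113 + 52, so a_1 = 3
113 = 2·52 + 9, so a_2 = 2
52 = 5·9 + 7, so a_3 = 5
9 = 1·7 + 2, so a_4 = 1
7 = 3·2 + 1, so a_5 = 3
2 = 2·1 + 0, so a_6 = 2

[80; 3, 2, 5, 1, 3, 2]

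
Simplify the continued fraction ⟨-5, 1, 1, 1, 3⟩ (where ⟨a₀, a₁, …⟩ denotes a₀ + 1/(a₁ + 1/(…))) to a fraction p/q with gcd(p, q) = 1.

Start with 3.
1 + 1/(3/1) = 1 + 1/3 = 4/3
1 + 1/(4/3) = 1 + 3/4 = 7/4
1 + 1/(7/4) = 1 + 4/7 = 11/7
-5 + 1/(11/7) = -5 + 7/11 = -48/11

-48/11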